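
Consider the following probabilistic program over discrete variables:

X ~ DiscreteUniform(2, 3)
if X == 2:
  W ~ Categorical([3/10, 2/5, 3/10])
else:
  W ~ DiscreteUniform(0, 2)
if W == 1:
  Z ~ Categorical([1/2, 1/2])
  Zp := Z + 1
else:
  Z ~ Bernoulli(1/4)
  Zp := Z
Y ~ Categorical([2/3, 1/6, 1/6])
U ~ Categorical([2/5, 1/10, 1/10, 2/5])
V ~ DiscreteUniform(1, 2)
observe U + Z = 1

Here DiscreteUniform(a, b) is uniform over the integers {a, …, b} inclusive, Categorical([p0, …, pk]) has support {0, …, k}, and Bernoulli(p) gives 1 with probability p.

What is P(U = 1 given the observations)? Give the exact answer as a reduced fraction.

Enumerate traces; 72 have nonzero weight after conditioning:
  (X=2, W=0, Z=0, Y=0, U=1, V=1) weight 3/800
  (X=2, W=0, Z=0, Y=0, U=1, V=2) weight 3/800
  (X=2, W=0, Z=0, Y=1, U=1, V=1) weight 3/3200
  (X=2, W=0, Z=0, Y=1, U=1, V=2) weight 3/3200
  (X=2, W=0, Z=0, Y=2, U=1, V=1) weight 3/3200
  (X=2, W=0, Z=0, Y=2, U=1, V=2) weight 3/3200
  (X=2, W=0, Z=1, Y=0, U=0, V=1) weight 1/200
  (X=2, W=0, Z=1, Y=0, U=0, V=2) weight 1/200
  … 64 more
Group by U:
  weight(U=0) = 41/300
  weight(U=1) = 79/1200
Total weight = 41/300 + 79/1200 = 81/400
P(U=0 | obs) = 41/300 / 81/400 = 164/243
P(U=1 | obs) = 79/1200 / 81/400 = 79/243

P(U = 1 | obs) = 79/243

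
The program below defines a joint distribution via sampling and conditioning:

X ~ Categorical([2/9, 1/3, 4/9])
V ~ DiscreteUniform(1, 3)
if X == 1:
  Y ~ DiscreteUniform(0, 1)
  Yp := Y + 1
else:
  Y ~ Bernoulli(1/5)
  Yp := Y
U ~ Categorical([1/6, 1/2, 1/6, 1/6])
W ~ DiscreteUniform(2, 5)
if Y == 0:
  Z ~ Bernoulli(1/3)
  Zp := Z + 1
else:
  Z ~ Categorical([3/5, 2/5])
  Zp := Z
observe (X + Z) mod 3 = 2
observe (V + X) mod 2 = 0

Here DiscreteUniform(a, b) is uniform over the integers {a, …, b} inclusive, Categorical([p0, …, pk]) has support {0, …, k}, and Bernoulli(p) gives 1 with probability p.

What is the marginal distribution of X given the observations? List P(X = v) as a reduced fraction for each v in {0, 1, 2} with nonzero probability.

Enumerate traces; 96 have nonzero weight after conditioning:
  (X=1, V=1, Y=0, U=0, W=2, Z=1) weight 1/1296
  (X=1, V=1, Y=0, U=0, W=3, Z=1) weight 1/1296
  (X=1, V=1, Y=0, U=0, W=4, Z=1) weight 1/1296
  (X=1, V=1, Y=0, U=0, W=5, Z=1) weight 1/1296
  (X=1, V=1, Y=0, U=1, W=2, Z=1) weight 1/432
  (X=1, V=1, Y=0, U=1, W=3, Z=1) weight 1/432
  (X=1, V=1, Y=0, U=1, W=4, Z=1) weight 1/432
  (X=1, V=1, Y=0, U=1, W=5, Z=1) weight 1/432
  (X=2, V=2, Y=0, U=0, W=2, Z=0) weight 4/1215
  … 87 more
Group by X:
  weight(X=1) = 11/135
  weight(X=2) = 196/2025
Total weight = 11/135 + 196/2025 = 361/2025
P(X=1 | obs) = 11/135 / 361/2025 = 165/361
P(X=2 | obs) = 196/2025 / 361/2025 = 196/361

P(X=1) = 165/361, P(X=2) = 196/361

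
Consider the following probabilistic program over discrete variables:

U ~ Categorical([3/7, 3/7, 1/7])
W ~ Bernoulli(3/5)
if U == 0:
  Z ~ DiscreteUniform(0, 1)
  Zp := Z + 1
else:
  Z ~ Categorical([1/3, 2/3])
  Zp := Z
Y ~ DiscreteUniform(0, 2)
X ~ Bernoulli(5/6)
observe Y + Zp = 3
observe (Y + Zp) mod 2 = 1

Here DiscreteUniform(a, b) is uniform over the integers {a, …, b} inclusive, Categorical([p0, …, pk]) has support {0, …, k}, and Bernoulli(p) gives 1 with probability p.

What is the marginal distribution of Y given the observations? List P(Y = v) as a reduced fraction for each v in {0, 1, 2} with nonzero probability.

Enumerate traces; 16 have nonzero weight after conditioning:
  (U=0, W=0, Z=0, Y=2, X=0) weight 1/210
  (U=0, W=0, Z=0, Y=2, X=1) weight 1/42
  (U=0, W=0, Z=1, Y=1, X=0) weight 1/210
  (U=0, W=0, Z=1, Y=1, X=1) weight 1/42
  (U=0, W=1, Z=0, Y=2, X=0) weight 1/140
  (U=0, W=1, Z=0, Y=2, X=1) weight 1/28
  (U=0, W=1, Z=1, Y=1, X=0) weight 1/140
  (U=0, W=1, Z=1, Y=1, X=1) weight 1/28
  … 8 more
Group by Y:
  weight(Y=1) = 1/14
  weight(Y=2) = 25/126
Total weight = 1/14 + 25/126 = 17/63
P(Y=1 | obs) = 1/14 / 17/63 = 9/34
P(Y=2 | obs) = 25/126 / 17/63 = 25/34

P(Y=1) = 9/34, P(Y=2) = 25/34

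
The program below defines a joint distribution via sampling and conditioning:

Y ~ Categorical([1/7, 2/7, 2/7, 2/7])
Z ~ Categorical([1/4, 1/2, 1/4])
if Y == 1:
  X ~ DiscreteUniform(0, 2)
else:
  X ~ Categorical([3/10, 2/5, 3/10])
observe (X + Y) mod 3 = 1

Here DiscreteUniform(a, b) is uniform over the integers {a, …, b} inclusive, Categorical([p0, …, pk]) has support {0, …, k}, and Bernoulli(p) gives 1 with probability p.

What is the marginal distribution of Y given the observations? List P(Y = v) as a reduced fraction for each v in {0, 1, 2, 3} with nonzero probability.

Enumerate traces; 12 have nonzero weight after conditioning:
  (Y=0, Z=0, X=1) weight 1/70
  (Y=0, Z=1, X=1) weight 1/35
  (Y=0, Z=2, X=1) weight 1/70
  (Y=1, Z=0, X=0) weight 1/42
  (Y=1, Z=1, X=0) weight 1/21
  (Y=1, Z=2, X=0) weight 1/42
  (Y=2, Z=0, X=2) weight 3/140
  (Y=2, Z=1, X=2) weight 3/70
  (Y=3, Z=0, X=1) weight 1/35
  … 3 more
Group by Y:
  weight(Y=0) = 2/35
  weight(Y=1) = 2/21
  weight(Y=2) = 3/35
  weight(Y=3) = 4/35
Total weight = 2/35 + 2/21 + 3/35 + 4/35 = 37/105
P(Y=0 | obs) = 2/35 / 37/105 = 6/37
P(Y=1 | obs) = 2/21 / 37/105 = 10/37
P(Y=2 | obs) = 3/35 / 37/105 = 9/37
P(Y=3 | obs) = 4/35 / 37/105 = 12/37

P(Y=0) = 6/37, P(Y=1) = 10/37, P(Y=2) = 9/37, P(Y=3) = 12/37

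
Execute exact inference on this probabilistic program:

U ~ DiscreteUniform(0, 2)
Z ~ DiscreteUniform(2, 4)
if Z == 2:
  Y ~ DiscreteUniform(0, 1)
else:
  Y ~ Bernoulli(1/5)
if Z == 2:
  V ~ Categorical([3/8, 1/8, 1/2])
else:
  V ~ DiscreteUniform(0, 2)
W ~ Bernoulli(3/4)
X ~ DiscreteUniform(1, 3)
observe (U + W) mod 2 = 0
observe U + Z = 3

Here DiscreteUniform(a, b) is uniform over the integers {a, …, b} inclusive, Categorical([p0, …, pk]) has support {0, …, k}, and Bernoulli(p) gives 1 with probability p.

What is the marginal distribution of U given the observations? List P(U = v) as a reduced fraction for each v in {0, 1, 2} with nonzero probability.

Enumerate traces; 36 have nonzero weight after conditioning:
  (U=0, Z=3, Y=0, V=0, W=0, X=1) weight 1/405
  (U=0, Z=3, Y=0, V=0, W=0, X=2) weight 1/405
  (U=0, Z=3, Y=0, V=0, W=0, X=3) weight 1/405
  (U=0, Z=3, Y=0, V=1, W=0, X=1) weight 1/405
  (U=0, Z=3, Y=0, V=1, W=0, X=2) weight 1/405
  (U=0, Z=3, Y=0, V=1, W=0, X=3) weight 1/405
  (U=0, Z=3, Y=0, V=2, W=0, X=1) weight 1/405
  (U=0, Z=3, Y=0, V=2, W=0, X=2) weight 1/405
  (U=1, Z=2, Y=0, V=0, W=1, X=1) weight 1/192
  … 27 more
Group by U:
  weight(U=0) = 1/36
  weight(U=1) = 1/12
Total weight = 1/36 + 1/12 = 1/9
P(U=0 | obs) = 1/36 / 1/9 = 1/4
P(U=1 | obs) = 1/12 / 1/9 = 3/4

P(U=0) = 1/4, P(U=1) = 3/4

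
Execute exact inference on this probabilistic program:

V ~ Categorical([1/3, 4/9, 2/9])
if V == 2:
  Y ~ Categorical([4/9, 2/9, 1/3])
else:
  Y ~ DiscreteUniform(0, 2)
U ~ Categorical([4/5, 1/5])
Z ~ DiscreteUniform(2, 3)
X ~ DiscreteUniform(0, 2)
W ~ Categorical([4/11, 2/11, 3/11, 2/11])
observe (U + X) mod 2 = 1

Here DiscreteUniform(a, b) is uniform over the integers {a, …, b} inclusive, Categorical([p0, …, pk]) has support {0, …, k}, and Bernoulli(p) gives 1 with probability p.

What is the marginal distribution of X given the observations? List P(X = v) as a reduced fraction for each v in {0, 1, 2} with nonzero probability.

Enumerate traces; 216 have nonzero weight after conditioning:
  (V=0, Y=0, U=0, Z=2, X=1, W=0) weight 8/1485
  (V=0, Y=0, U=0, Z=2, X=1, W=1) weight 4/1485
  (V=0, Y=0, U=0, Z=2, X=1, W=2) weight 2/495
  (V=0, Y=0, U=0, Z=2, X=1, W=3) weight 4/1485
  (V=0, Y=0, U=0, Z=3, X=1, W=0) weight 8/1485
  (V=0, Y=0, U=0, Z=3, X=1, W=1) weight 4/1485
  (V=0, Y=0, U=0, Z=3, X=1, W=2) weight 2/495
  (V=0, Y=0, U=0, Z=3, X=1, W=3) weight 4/1485
  (V=0, Y=0, U=1, Z=2, X=0, W=0) weight 2/1485
  (V=0, Y=0, U=1, Z=2, X=2, W=0) weight 2/1485
  … 206 more
Group by X:
  weight(X=0) = 1/15
  weight(X=1) = 4/15
  weight(X=2) = 1/15
Total weight = 1/15 + 4/15 + 1/15 = 2/5
P(X=0 | obs) = 1/15 / 2/5 = 1/6
P(X=1 | obs) = 4/15 / 2/5 = 2/3
P(X=2 | obs) = 1/15 / 2/5 = 1/6

P(X=0) = 1/6, P(X=1) = 2/3, P(X=2) = 1/6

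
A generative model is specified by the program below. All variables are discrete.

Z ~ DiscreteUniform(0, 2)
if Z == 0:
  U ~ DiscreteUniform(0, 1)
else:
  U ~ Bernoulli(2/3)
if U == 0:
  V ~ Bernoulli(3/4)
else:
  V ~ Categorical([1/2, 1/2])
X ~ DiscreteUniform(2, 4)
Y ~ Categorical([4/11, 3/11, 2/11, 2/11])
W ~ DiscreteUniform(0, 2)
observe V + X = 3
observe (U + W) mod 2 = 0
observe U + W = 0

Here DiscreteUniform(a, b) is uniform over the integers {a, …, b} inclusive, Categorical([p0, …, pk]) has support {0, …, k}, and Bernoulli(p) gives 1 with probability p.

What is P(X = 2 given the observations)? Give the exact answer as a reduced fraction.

P(X = 2 | obs) = 3/4

Enumerate traces; 24 have nonzero weight after conditioning:
  (Z=0, U=0, V=0, X=3, Y=0, W=0) weight 1/594
  (Z=0, U=0, V=0, X=3, Y=1, W=0) weight 1/792
  (Z=0, U=0, V=0, X=3, Y=2, W=0) weight 1/1188
  (Z=0, U=0, V=0, X=3, Y=3, W=0) weight 1/1188
  (Z=0, U=0, V=1, X=2, Y=0, W=0) weight 1/198
  (Z=0, U=0, V=1, X=2, Y=1, W=0) weight 1/264
  (Z=0, U=0, V=1, X=2, Y=2, W=0) weight 1/396
  (Z=0, U=0, V=1, X=2, Y=3, W=0) weight 1/396
  … 16 more
Group by X:
  weight(X=2) = 7/216
  weight(X=3) = 7/648
Total weight = 7/216 + 7/648 = 7/162
P(X=2 | obs) = 7/216 / 7/162 = 3/4
P(X=3 | obs) = 7/648 / 7/162 = 1/4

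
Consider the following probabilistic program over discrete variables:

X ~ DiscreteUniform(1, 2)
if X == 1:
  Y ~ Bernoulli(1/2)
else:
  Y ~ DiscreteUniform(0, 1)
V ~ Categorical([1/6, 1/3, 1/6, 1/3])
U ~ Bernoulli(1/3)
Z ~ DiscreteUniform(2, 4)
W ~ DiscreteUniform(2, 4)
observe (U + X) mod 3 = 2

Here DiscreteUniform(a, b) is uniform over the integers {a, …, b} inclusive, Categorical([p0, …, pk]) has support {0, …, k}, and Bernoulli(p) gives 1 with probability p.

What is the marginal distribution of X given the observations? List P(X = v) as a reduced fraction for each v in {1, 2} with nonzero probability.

P(X=1) = 1/3, P(X=2) = 2/3

Enumerate traces; 144 have nonzero weight after conditioning:
  (X=1, Y=0, V=0, U=1, Z=2, W=2) weight 1/648
  (X=1, Y=0, V=0, U=1, Z=2, W=3) weight 1/648
  (X=1, Y=0, V=0, U=1, Z=2, W=4) weight 1/648
  (X=1, Y=0, V=0, U=1, Z=3, W=2) weight 1/648
  (X=1, Y=0, V=0, U=1, Z=3, W=3) weight 1/648
  (X=1, Y=0, V=0, U=1, Z=3, W=4) weight 1/648
  (X=1, Y=0, V=0, U=1, Z=4, W=2) weight 1/648
  (X=1, Y=0, V=0, U=1, Z=4, W=3) weight 1/648
  (X=2, Y=0, V=0, U=0, Z=2, W=2) weight 1/324
  … 135 more
Group by X:
  weight(X=1) = 1/6
  weight(X=2) = 1/3
Total weight = 1/6 + 1/3 = 1/2
P(X=1 | obs) = 1/6 / 1/2 = 1/3
P(X=2 | obs) = 1/3 / 1/2 = 2/3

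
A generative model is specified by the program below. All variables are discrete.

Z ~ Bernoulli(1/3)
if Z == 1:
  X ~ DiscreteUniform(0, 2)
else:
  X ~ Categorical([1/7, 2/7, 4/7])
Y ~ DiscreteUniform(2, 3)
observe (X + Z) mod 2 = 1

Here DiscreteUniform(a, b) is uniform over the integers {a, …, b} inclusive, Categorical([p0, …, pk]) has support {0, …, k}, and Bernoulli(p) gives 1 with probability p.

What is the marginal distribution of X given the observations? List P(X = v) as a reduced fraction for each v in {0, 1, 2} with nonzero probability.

Enumerate traces; 6 have nonzero weight after conditioning:
  (Z=0, X=1, Y=2) weight 2/21
  (Z=0, X=1, Y=3) weight 2/21
  (Z=1, X=0, Y=2) weight 1/18
  (Z=1, X=0, Y=3) weight 1/18
  (Z=1, X=2, Y=2) weight 1/18
  (Z=1, X=2, Y=3) weight 1/18
Group by X:
  weight(X=0) = 1/9
  weight(X=1) = 4/21
  weight(X=2) = 1/9
Total weight = 1/9 + 4/21 + 1/9 = 26/63
P(X=0 | obs) = 1/9 / 26/63 = 7/26
P(X=1 | obs) = 4/21 / 26/63 = 6/13
P(X=2 | obs) = 1/9 / 26/63 = 7/26

P(X=0) = 7/26, P(X=1) = 6/13, P(X=2) = 7/26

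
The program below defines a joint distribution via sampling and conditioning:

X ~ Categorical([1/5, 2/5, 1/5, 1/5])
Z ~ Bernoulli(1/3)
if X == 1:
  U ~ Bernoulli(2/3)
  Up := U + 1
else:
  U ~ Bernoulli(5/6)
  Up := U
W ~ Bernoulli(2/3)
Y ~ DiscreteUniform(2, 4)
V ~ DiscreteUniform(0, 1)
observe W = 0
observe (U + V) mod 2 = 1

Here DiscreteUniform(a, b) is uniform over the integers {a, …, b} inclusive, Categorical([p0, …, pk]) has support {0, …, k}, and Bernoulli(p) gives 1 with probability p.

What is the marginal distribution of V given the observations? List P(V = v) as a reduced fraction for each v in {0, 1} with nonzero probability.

Enumerate traces; 48 have nonzero weight after conditioning:
  (X=0, Z=0, U=0, W=0, Y=2, V=1) weight 1/810
  (X=0, Z=0, U=0, W=0, Y=3, V=1) weight 1/810
  (X=0, Z=0, U=0, W=0, Y=4, V=1) weight 1/810
  (X=0, Z=0, U=1, W=0, Y=2, V=0) weight 1/162
  (X=0, Z=0, U=1, W=0, Y=3, V=0) weight 1/162
  (X=0, Z=0, U=1, W=0, Y=4, V=0) weight 1/162
  (X=0, Z=1, U=0, W=0, Y=2, V=1) weight 1/1620
  (X=0, Z=1, U=0, W=0, Y=3, V=1) weight 1/1620
  … 40 more
Group by V:
  weight(V=0) = 23/180
  weight(V=1) = 7/180
Total weight = 23/180 + 7/180 = 1/6
P(V=0 | obs) = 23/180 / 1/6 = 23/30
P(V=1 | obs) = 7/180 / 1/6 = 7/30

P(V=0) = 23/30, P(V=1) = 7/30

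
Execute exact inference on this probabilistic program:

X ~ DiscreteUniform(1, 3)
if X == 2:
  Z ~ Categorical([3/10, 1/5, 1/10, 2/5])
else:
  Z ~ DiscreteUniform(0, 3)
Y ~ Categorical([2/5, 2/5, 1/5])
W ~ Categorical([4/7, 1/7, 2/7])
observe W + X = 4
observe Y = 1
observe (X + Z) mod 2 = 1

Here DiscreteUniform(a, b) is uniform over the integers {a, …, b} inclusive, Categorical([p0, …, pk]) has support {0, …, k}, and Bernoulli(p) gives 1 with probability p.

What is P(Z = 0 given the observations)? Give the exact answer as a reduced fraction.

P(Z = 0 | obs) = 5/34

Enumerate traces; 4 have nonzero weight after conditioning:
  (X=2, Z=1, Y=1, W=2) weight 4/525
  (X=2, Z=3, Y=1, W=2) weight 8/525
  (X=3, Z=0, Y=1, W=1) weight 1/210
  (X=3, Z=2, Y=1, W=1) weight 1/210
Group by Z:
  weight(Z=0) = 1/210
  weight(Z=1) = 4/525
  weight(Z=2) = 1/210
  weight(Z=3) = 8/525
Total weight = 1/210 + 4/525 + 1/210 + 8/525 = 17/525
P(Z=0 | obs) = 1/210 / 17/525 = 5/34
P(Z=1 | obs) = 4/525 / 17/525 = 4/17
P(Z=2 | obs) = 1/210 / 17/525 = 5/34
P(Z=3 | obs) = 8/525 / 17/525 = 8/17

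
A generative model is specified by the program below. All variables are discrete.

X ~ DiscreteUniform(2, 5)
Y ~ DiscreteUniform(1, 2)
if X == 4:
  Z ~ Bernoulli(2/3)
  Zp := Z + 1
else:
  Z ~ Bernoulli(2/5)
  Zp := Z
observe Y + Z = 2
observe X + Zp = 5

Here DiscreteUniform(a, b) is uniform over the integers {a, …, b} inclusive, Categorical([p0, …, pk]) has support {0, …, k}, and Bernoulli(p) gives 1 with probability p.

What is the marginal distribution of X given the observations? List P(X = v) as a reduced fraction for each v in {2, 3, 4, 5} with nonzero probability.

P(X=4) = 5/14, P(X=5) = 9/14

Enumerate traces; 2 have nonzero weight after conditioning:
  (X=4, Y=2, Z=0) weight 1/24
  (X=5, Y=2, Z=0) weight 3/40
Group by X:
  weight(X=4) = 1/24
  weight(X=5) = 3/40
Total weight = 1/24 + 3/40 = 7/60
P(X=4 | obs) = 1/24 / 7/60 = 5/14
P(X=5 | obs) = 3/40 / 7/60 = 9/14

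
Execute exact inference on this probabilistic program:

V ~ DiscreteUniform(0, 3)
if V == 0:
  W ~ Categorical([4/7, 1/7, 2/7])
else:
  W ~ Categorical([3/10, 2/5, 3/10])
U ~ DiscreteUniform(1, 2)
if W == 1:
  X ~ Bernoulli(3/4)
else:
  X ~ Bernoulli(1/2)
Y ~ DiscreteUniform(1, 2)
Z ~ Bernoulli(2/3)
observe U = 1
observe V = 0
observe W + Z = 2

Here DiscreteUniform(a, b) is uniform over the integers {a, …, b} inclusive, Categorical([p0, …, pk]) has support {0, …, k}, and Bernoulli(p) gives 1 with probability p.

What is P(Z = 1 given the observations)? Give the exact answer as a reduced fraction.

Enumerate traces; 8 have nonzero weight after conditioning:
  (V=0, W=1, U=1, X=0, Y=1, Z=1) weight 1/672
  (V=0, W=1, U=1, X=0, Y=2, Z=1) weight 1/672
  (V=0, W=1, U=1, X=1, Y=1, Z=1) weight 1/224
  (V=0, W=1, U=1, X=1, Y=2, Z=1) weight 1/224
  (V=0, W=2, U=1, X=0, Y=1, Z=0) weight 1/336
  (V=0, W=2, U=1, X=0, Y=2, Z=0) weight 1/336
  (V=0, W=2, U=1, X=1, Y=1, Z=0) weight 1/336
  (V=0, W=2, U=1, X=1, Y=2, Z=0) weight 1/336
Group by Z:
  weight(Z=0) = 1/84
  weight(Z=1) = 1/84
Total weight = 1/84 + 1/84 = 1/42
P(Z=0 | obs) = 1/84 / 1/42 = 1/2
P(Z=1 | obs) = 1/84 / 1/42 = 1/2

P(Z = 1 | obs) = 1/2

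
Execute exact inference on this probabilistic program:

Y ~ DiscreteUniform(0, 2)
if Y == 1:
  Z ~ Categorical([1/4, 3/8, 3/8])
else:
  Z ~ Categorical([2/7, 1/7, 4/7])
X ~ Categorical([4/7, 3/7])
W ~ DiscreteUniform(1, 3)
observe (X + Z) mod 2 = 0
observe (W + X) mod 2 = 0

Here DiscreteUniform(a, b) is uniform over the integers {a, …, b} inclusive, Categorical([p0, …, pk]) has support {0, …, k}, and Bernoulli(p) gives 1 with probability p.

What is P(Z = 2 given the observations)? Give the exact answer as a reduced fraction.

Enumerate traces; 12 have nonzero weight after conditioning:
  (Y=0, Z=0, X=0, W=2) weight 8/441
  (Y=0, Z=1, X=1, W=1) weight 1/147
  (Y=0, Z=1, X=1, W=3) weight 1/147
  (Y=0, Z=2, X=0, W=2) weight 16/441
  (Y=1, Z=0, X=0, W=2) weight 1/63
  (Y=1, Z=1, X=1, W=1) weight 1/56
  (Y=1, Z=1, X=1, W=3) weight 1/56
  (Y=1, Z=2, X=0, W=2) weight 1/42
  … 4 more
Group by Z:
  weight(Z=0) = 23/441
  weight(Z=1) = 37/588
  weight(Z=2) = 85/882
Total weight = 23/441 + 37/588 + 85/882 = 373/1764
P(Z=0 | obs) = 23/441 / 373/1764 = 92/373
P(Z=1 | obs) = 37/588 / 373/1764 = 111/373
P(Z=2 | obs) = 85/882 / 373/1764 = 170/373

P(Z = 2 | obs) = 170/373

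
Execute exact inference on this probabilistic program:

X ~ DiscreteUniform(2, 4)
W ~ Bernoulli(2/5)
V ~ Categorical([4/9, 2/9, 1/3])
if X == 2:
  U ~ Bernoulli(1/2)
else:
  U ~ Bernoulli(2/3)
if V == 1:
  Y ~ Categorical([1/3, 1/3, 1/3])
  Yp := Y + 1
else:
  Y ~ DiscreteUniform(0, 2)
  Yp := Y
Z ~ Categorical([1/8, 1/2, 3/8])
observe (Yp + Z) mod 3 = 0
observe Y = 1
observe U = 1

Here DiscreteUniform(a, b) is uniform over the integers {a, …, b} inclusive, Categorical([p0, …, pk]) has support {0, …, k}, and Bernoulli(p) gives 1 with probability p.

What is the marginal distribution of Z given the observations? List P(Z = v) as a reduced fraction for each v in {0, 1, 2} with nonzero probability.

P(Z=1) = 8/29, P(Z=2) = 21/29

Enumerate traces; 18 have nonzero weight after conditioning:
  (X=2, W=0, V=0, U=1, Y=1, Z=2) weight 1/180
  (X=2, W=0, V=1, U=1, Y=1, Z=1) weight 1/270
  (X=2, W=0, V=2, U=1, Y=1, Z=2) weight 1/240
  (X=2, W=1, V=0, U=1, Y=1, Z=2) weight 1/270
  (X=2, W=1, V=1, U=1, Y=1, Z=1) weight 1/405
  (X=2, W=1, V=2, U=1, Y=1, Z=2) weight 1/360
  (X=3, W=0, V=0, U=1, Y=1, Z=2) weight 1/135
  (X=3, W=0, V=1, U=1, Y=1, Z=1) weight 2/405
  … 10 more
Group by Z:
  weight(Z=1) = 11/486
  weight(Z=2) = 77/1296
Total weight = 11/486 + 77/1296 = 319/3888
P(Z=1 | obs) = 11/486 / 319/3888 = 8/29
P(Z=2 | obs) = 77/1296 / 319/3888 = 21/29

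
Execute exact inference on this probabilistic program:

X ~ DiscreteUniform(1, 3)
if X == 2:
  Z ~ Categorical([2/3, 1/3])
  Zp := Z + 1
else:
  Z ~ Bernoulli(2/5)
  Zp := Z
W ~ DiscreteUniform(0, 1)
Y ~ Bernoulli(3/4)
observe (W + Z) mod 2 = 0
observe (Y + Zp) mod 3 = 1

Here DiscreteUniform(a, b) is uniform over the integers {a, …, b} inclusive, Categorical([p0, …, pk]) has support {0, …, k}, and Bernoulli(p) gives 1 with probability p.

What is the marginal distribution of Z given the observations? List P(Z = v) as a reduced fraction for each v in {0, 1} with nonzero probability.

P(Z=0) = 16/19, P(Z=1) = 3/19

Enumerate traces; 5 have nonzero weight after conditioning:
  (X=1, Z=0, W=0, Y=1) weight 3/40
  (X=1, Z=1, W=1, Y=0) weight 1/60
  (X=2, Z=0, W=0, Y=0) weight 1/36
  (X=3, Z=0, W=0, Y=1) weight 3/40
  (X=3, Z=1, W=1, Y=0) weight 1/60
Group by Z:
  weight(Z=0) = 8/45
  weight(Z=1) = 1/30
Total weight = 8/45 + 1/30 = 19/90
P(Z=0 | obs) = 8/45 / 19/90 = 16/19
P(Z=1 | obs) = 1/30 / 19/90 = 3/19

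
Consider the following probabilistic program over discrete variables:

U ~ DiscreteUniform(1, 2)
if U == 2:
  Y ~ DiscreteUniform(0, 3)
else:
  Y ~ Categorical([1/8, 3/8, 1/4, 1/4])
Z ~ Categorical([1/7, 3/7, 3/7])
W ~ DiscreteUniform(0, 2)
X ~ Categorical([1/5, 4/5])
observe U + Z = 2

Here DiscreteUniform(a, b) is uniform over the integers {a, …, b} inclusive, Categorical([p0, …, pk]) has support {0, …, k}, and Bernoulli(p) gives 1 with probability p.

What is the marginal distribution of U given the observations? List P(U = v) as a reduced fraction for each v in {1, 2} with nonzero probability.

P(U=1) = 3/4, P(U=2) = 1/4

Enumerate traces; 48 have nonzero weight after conditioning:
  (U=1, Y=0, Z=1, W=0, X=0) weight 1/560
  (U=1, Y=0, Z=1, W=0, X=1) weight 1/140
  (U=1, Y=0, Z=1, W=1, X=0) weight 1/560
  (U=1, Y=0, Z=1, W=1, X=1) weight 1/140
  (U=1, Y=0, Z=1, W=2, X=0) weight 1/560
  (U=1, Y=0, Z=1, W=2, X=1) weight 1/140
  (U=1, Y=1, Z=1, W=0, X=0) weight 3/560
  (U=1, Y=1, Z=1, W=0, X=1) weight 3/140
  (U=2, Y=0, Z=0, W=0, X=0) weight 1/840
  … 39 more
Group by U:
  weight(U=1) = 3/14
  weight(U=2) = 1/14
Total weight = 3/14 + 1/14 = 2/7
P(U=1 | obs) = 3/14 / 2/7 = 3/4
P(U=2 | obs) = 1/14 / 2/7 = 1/4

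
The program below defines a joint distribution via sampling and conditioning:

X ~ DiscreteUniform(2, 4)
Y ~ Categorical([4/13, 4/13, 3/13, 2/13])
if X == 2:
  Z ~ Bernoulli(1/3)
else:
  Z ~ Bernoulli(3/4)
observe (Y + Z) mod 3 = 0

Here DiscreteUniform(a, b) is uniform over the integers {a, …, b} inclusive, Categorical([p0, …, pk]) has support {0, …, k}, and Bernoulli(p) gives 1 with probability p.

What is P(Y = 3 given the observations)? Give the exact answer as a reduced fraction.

Enumerate traces; 9 have nonzero weight after conditioning:
  (X=2, Y=0, Z=0) weight 8/117
  (X=2, Y=2, Z=1) weight 1/39
  (X=2, Y=3, Z=0) weight 4/117
  (X=3, Y=0, Z=0) weight 1/39
  (X=3, Y=2, Z=1) weight 3/52
  (X=3, Y=3, Z=0) weight 1/78
  (X=4, Y=0, Z=0) weight 1/39
  (X=4, Y=2, Z=1) weight 3/52
  … 1 more
Group by Y:
  weight(Y=0) = 14/117
  weight(Y=2) = 11/78
  weight(Y=3) = 7/117
Total weight = 14/117 + 11/78 + 7/117 = 25/78
P(Y=0 | obs) = 14/117 / 25/78 = 28/75
P(Y=2 | obs) = 11/78 / 25/78 = 11/25
P(Y=3 | obs) = 7/117 / 25/78 = 14/75

P(Y = 3 | obs) = 14/75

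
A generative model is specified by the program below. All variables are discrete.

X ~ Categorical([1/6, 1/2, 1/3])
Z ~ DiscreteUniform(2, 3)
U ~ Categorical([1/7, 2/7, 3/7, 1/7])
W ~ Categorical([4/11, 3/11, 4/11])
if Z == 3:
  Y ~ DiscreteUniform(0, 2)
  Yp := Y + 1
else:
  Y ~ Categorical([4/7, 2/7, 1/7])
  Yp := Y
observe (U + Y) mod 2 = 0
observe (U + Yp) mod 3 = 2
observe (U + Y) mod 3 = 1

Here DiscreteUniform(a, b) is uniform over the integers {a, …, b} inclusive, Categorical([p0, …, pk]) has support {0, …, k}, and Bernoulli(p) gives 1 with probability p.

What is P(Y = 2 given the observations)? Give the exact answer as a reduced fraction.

P(Y = 2 | obs) = 3/4

Enumerate traces; 18 have nonzero weight after conditioning:
  (X=0, Z=3, U=2, W=0, Y=2) weight 1/231
  (X=0, Z=3, U=2, W=1, Y=2) weight 1/308
  (X=0, Z=3, U=2, W=2, Y=2) weight 1/231
  (X=0, Z=3, U=3, W=0, Y=1) weight 1/693
  (X=0, Z=3, U=3, W=1, Y=1) weight 1/924
  (X=0, Z=3, U=3, W=2, Y=1) weight 1/693
  (X=1, Z=3, U=2, W=0, Y=2) weight 1/77
  (X=1, Z=3, U=2, W=1, Y=2) weight 3/308
  … 10 more
Group by Y:
  weight(Y=1) = 1/42
  weight(Y=2) = 1/14
Total weight = 1/42 + 1/14 = 2/21
P(Y=1 | obs) = 1/42 / 2/21 = 1/4
P(Y=2 | obs) = 1/14 / 2/21 = 3/4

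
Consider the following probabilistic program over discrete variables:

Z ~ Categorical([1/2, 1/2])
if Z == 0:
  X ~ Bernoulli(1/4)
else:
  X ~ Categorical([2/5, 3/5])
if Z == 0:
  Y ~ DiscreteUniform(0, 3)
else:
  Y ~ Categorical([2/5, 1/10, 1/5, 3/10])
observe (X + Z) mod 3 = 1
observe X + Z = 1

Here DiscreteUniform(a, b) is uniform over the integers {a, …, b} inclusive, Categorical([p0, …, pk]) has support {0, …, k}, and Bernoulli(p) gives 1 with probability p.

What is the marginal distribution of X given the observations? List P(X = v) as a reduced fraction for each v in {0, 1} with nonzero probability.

Enumerate traces; 8 have nonzero weight after conditioning:
  (Z=0, X=1, Y=0) weight 1/32
  (Z=0, X=1, Y=1) weight 1/32
  (Z=0, X=1, Y=2) weight 1/32
  (Z=0, X=1, Y=3) weight 1/32
  (Z=1, X=0, Y=0) weight 2/25
  (Z=1, X=0, Y=1) weight 1/50
  (Z=1, X=0, Y=2) weight 1/25
  (Z=1, X=0, Y=3) weight 3/50
Group by X:
  weight(X=0) = 1/5
  weight(X=1) = 1/8
Total weight = 1/5 + 1/8 = 13/40
P(X=0 | obs) = 1/5 / 13/40 = 8/13
P(X=1 | obs) = 1/8 / 13/40 = 5/13

P(X=0) = 8/13, P(X=1) = 5/13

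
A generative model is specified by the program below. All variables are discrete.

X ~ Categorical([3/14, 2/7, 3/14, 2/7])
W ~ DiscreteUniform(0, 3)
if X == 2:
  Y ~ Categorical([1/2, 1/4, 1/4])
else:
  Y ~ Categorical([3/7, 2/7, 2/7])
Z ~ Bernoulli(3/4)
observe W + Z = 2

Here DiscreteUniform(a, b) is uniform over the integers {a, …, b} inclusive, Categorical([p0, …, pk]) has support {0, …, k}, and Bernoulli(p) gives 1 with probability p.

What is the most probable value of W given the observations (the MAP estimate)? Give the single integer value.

Enumerate traces; 24 have nonzero weight after conditioning:
  (X=0, W=1, Y=0, Z=1) weight 27/1568
  (X=0, W=1, Y=1, Z=1) weight 9/784
  (X=0, W=1, Y=2, Z=1) weight 9/784
  (X=0, W=2, Y=0, Z=0) weight 9/1568
  (X=0, W=2, Y=1, Z=0) weight 3/784
  (X=0, W=2, Y=2, Z=0) weight 3/784
  (X=1, W=1, Y=0, Z=1) weight 9/392
  (X=1, W=1, Y=1, Z=1) weight 3/196
  … 16 more
Group by W:
  weight(W=1) = 3/16
  weight(W=2) = 1/16
Total weight = 3/16 + 1/16 = 1/4
P(W=1 | obs) = 3/16 / 1/4 = 3/4
P(W=2 | obs) = 1/16 / 1/4 = 1/4
argmax = 1

argmax_v P(W = v | obs) = 1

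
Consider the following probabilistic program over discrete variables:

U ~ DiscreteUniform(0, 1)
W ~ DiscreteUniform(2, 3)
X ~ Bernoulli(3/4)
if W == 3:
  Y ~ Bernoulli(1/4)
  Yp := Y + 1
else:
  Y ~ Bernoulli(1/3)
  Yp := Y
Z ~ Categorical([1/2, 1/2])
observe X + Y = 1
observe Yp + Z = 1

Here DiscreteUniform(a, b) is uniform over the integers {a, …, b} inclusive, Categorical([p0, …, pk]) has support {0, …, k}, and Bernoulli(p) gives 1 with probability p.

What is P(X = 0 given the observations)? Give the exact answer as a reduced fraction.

P(X = 0 | obs) = 4/55

Enumerate traces; 6 have nonzero weight after conditioning:
  (U=0, W=2, X=0, Y=1, Z=0) weight 1/96
  (U=0, W=2, X=1, Y=0, Z=1) weight 1/16
  (U=0, W=3, X=1, Y=0, Z=0) weight 9/128
  (U=1, W=2, X=0, Y=1, Z=0) weight 1/96
  (U=1, W=2, X=1, Y=0, Z=1) weight 1/16
  (U=1, W=3, X=1, Y=0, Z=0) weight 9/128
Group by X:
  weight(X=0) = 1/48
  weight(X=1) = 17/64
Total weight = 1/48 + 17/64 = 55/192
P(X=0 | obs) = 1/48 / 55/192 = 4/55
P(X=1 | obs) = 17/64 / 55/192 = 51/55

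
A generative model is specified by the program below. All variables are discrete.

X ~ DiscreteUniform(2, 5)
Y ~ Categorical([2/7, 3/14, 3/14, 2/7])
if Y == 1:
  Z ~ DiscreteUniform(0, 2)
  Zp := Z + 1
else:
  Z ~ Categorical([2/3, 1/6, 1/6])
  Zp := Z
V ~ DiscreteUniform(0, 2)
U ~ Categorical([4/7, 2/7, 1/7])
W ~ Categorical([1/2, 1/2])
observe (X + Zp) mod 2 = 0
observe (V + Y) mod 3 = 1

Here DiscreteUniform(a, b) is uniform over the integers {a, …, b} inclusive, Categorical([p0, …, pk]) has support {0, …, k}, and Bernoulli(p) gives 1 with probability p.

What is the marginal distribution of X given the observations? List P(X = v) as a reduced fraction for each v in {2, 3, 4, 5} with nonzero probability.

P(X=2) = 61/168, P(X=3) = 23/168, P(X=4) = 61/168, P(X=5) = 23/168

Enumerate traces; 144 have nonzero weight after conditioning:
  (X=2, Y=0, Z=0, V=1, U=0, W=0) weight 2/441
  (X=2, Y=0, Z=0, V=1, U=0, W=1) weight 2/441
  (X=2, Y=0, Z=0, V=1, U=1, W=0) weight 1/441
  (X=2, Y=0, Z=0, V=1, U=1, W=1) weight 1/441
  (X=2, Y=0, Z=0, V=1, U=2, W=0) weight 1/882
  (X=2, Y=0, Z=0, V=1, U=2, W=1) weight 1/882
  (X=2, Y=0, Z=2, V=1, U=0, W=0) weight 1/882
  (X=2, Y=0, Z=2, V=1, U=0, W=1) weight 1/882
  (X=3, Y=0, Z=1, V=1, U=0, W=0) weight 1/882
  (X=4, Y=0, Z=0, V=1, U=0, W=0) weight 2/441
  … 134 more
Group by X:
  weight(X=2) = 61/1008
  weight(X=3) = 23/1008
  weight(X=4) = 61/1008
  weight(X=5) = 23/1008
Total weight = 61/1008 + 23/1008 + 61/1008 + 23/1008 = 1/6
P(X=2 | obs) = 61/1008 / 1/6 = 61/168
P(X=3 | obs) = 23/1008 / 1/6 = 23/168
P(X=4 | obs) = 61/1008 / 1/6 = 61/168
P(X=5 | obs) = 23/1008 / 1/6 = 23/168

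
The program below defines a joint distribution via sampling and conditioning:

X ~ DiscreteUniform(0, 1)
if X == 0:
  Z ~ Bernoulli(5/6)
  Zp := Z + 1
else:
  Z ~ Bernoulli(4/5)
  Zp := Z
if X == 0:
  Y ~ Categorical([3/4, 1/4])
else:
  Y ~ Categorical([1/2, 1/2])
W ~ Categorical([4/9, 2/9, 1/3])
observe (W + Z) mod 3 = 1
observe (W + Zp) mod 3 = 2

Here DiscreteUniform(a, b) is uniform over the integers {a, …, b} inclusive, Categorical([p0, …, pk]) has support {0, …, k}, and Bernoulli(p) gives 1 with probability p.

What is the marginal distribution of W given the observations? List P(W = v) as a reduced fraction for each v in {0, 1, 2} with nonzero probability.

Enumerate traces; 4 have nonzero weight after conditioning:
  (X=0, Z=0, Y=0, W=1) weight 1/72
  (X=0, Z=0, Y=1, W=1) weight 1/216
  (X=0, Z=1, Y=0, W=0) weight 5/36
  (X=0, Z=1, Y=1, W=0) weight 5/108
Group by W:
  weight(W=0) = 5/27
  weight(W=1) = 1/54
Total weight = 5/27 + 1/54 = 11/54
P(W=0 | obs) = 5/27 / 11/54 = 10/11
P(W=1 | obs) = 1/54 / 11/54 = 1/11

P(W=0) = 10/11, P(W=1) = 1/11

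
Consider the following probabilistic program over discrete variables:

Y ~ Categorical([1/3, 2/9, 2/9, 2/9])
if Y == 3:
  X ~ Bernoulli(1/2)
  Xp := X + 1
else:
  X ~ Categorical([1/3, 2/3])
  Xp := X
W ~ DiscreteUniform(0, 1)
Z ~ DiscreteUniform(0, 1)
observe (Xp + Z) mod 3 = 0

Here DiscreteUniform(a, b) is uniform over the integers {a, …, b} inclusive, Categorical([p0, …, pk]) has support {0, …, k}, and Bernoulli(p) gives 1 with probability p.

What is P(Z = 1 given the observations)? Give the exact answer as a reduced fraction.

P(Z = 1 | obs) = 3/10

Enumerate traces; 8 have nonzero weight after conditioning:
  (Y=0, X=0, W=0, Z=0) weight 1/36
  (Y=0, X=0, W=1, Z=0) weight 1/36
  (Y=1, X=0, W=0, Z=0) weight 1/54
  (Y=1, X=0, W=1, Z=0) weight 1/54
  (Y=2, X=0, W=0, Z=0) weight 1/54
  (Y=2, X=0, W=1, Z=0) weight 1/54
  (Y=3, X=1, W=0, Z=1) weight 1/36
  (Y=3, X=1, W=1, Z=1) weight 1/36
Group by Z:
  weight(Z=0) = 7/54
  weight(Z=1) = 1/18
Total weight = 7/54 + 1/18 = 5/27
P(Z=0 | obs) = 7/54 / 5/27 = 7/10
P(Z=1 | obs) = 1/18 / 5/27 = 3/10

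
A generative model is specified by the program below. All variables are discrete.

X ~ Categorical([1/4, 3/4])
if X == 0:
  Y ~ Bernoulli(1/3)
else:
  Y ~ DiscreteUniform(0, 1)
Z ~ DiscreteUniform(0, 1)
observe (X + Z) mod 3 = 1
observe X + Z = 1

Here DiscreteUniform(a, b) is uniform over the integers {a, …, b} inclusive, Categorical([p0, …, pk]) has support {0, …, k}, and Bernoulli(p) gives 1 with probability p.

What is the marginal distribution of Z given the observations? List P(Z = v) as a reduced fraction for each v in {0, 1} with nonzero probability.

P(Z=0) = 3/4, P(Z=1) = 1/4

Enumerate traces; 4 have nonzero weight after conditioning:
  (X=0, Y=0, Z=1) weight 1/12
  (X=0, Y=1, Z=1) weight 1/24
  (X=1, Y=0, Z=0) weight 3/16
  (X=1, Y=1, Z=0) weight 3/16
Group by Z:
  weight(Z=0) = 3/8
  weight(Z=1) = 1/8
Total weight = 3/8 + 1/8 = 1/2
P(Z=0 | obs) = 3/8 / 1/2 = 3/4
P(Z=1 | obs) = 1/8 / 1/2 = 1/4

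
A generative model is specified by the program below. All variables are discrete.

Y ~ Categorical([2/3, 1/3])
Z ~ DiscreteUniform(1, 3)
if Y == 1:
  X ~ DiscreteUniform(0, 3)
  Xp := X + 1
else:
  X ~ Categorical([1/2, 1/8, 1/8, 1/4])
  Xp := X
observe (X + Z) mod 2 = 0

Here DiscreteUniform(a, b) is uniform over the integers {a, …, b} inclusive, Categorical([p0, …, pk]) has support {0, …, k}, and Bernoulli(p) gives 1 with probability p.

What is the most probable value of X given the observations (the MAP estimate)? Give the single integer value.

argmax_v P(X = v | obs) = 3

Enumerate traces; 12 have nonzero weight after conditioning:
  (Y=0, Z=1, X=1) weight 1/36
  (Y=0, Z=1, X=3) weight 1/18
  (Y=0, Z=2, X=0) weight 1/9
  (Y=0, Z=2, X=2) weight 1/36
  (Y=0, Z=3, X=1) weight 1/36
  (Y=0, Z=3, X=3) weight 1/18
  (Y=1, Z=1, X=1) weight 1/36
  (Y=1, Z=1, X=3) weight 1/36
  … 4 more
Group by X:
  weight(X=0) = 5/36
  weight(X=1) = 1/9
  weight(X=2) = 1/18
  weight(X=3) = 1/6
Total weight = 5/36 + 1/9 + 1/18 + 1/6 = 17/36
P(X=0 | obs) = 5/36 / 17/36 = 5/17
P(X=1 | obs) = 1/9 / 17/36 = 4/17
P(X=2 | obs) = 1/18 / 17/36 = 2/17
P(X=3 | obs) = 1/6 / 17/36 = 6/17
argmax = 3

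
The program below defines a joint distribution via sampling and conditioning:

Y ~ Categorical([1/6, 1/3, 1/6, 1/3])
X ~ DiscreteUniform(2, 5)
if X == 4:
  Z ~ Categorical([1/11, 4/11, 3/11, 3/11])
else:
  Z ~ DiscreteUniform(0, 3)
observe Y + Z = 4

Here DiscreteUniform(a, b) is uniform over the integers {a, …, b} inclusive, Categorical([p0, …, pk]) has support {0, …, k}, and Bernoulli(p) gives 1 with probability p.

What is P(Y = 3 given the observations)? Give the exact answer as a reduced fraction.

P(Y = 3 | obs) = 98/233

Enumerate traces; 12 have nonzero weight after conditioning:
  (Y=1, X=2, Z=3) weight 1/48
  (Y=1, X=3, Z=3) weight 1/48
  (Y=1, X=4, Z=3) weight 1/44
  (Y=1, X=5, Z=3) weight 1/48
  (Y=2, X=2, Z=2) weight 1/96
  (Y=2, X=3, Z=2) weight 1/96
  (Y=2, X=4, Z=2) weight 1/88
  (Y=2, X=5, Z=2) weight 1/96
  (Y=3, X=2, Z=1) weight 1/48
  … 3 more
Group by Y:
  weight(Y=1) = 15/176
  weight(Y=2) = 15/352
  weight(Y=3) = 49/528
Total weight = 15/176 + 15/352 + 49/528 = 233/1056
P(Y=1 | obs) = 15/176 / 233/1056 = 90/233
P(Y=2 | obs) = 15/352 / 233/1056 = 45/233
P(Y=3 | obs) = 49/528 / 233/1056 = 98/233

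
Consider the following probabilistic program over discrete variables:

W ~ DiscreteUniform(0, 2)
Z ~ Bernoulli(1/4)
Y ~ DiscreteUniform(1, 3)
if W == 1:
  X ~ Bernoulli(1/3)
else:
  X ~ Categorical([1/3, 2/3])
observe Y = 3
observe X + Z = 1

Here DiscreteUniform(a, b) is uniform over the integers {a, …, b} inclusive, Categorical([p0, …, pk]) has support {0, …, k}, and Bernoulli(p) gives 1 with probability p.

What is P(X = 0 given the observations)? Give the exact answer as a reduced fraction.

Enumerate traces; 6 have nonzero weight after conditioning:
  (W=0, Z=0, Y=3, X=1) weight 1/18
  (W=0, Z=1, Y=3, X=0) weight 1/108
  (W=1, Z=0, Y=3, X=1) weight 1/36
  (W=1, Z=1, Y=3, X=0) weight 1/54
  (W=2, Z=0, Y=3, X=1) weight 1/18
  (W=2, Z=1, Y=3, X=0) weight 1/108
Group by X:
  weight(X=0) = 1/27
  weight(X=1) = 5/36
Total weight = 1/27 + 5/36 = 19/108
P(X=0 | obs) = 1/27 / 19/108 = 4/19
P(X=1 | obs) = 5/36 / 19/108 = 15/19

P(X = 0 | obs) = 4/19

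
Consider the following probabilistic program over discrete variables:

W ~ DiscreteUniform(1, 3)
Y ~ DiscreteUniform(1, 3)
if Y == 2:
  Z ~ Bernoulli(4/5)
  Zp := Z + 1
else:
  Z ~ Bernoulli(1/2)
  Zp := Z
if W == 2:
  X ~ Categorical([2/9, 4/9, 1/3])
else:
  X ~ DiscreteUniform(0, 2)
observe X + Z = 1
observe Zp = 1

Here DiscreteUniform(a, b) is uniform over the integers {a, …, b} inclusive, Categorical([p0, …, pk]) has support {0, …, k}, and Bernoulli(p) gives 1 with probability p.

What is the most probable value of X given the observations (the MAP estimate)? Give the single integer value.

argmax_v P(X = v | obs) = 0

Enumerate traces; 9 have nonzero weight after conditioning:
  (W=1, Y=1, Z=1, X=0) weight 1/54
  (W=1, Y=2, Z=0, X=1) weight 1/135
  (W=1, Y=3, Z=1, X=0) weight 1/54
  (W=2, Y=1, Z=1, X=0) weight 1/81
  (W=2, Y=2, Z=0, X=1) weight 4/405
  (W=2, Y=3, Z=1, X=0) weight 1/81
  (W=3, Y=1, Z=1, X=0) weight 1/54
  (W=3, Y=2, Z=0, X=1) weight 1/135
  … 1 more
Group by X:
  weight(X=0) = 8/81
  weight(X=1) = 2/81
Total weight = 8/81 + 2/81 = 10/81
P(X=0 | obs) = 8/81 / 10/81 = 4/5
P(X=1 | obs) = 2/81 / 10/81 = 1/5
argmax = 0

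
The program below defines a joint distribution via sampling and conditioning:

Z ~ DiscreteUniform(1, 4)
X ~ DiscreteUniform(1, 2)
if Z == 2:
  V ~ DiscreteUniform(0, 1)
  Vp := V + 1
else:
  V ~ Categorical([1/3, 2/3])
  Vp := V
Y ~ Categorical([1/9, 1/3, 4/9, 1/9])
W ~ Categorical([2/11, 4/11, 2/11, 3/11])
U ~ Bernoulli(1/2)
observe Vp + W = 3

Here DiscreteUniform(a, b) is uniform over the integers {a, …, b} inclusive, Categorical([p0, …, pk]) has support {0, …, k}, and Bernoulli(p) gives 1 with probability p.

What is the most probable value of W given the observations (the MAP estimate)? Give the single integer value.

argmax_v P(W = v | obs) = 2

Enumerate traces; 128 have nonzero weight after conditioning:
  (Z=1, X=1, V=0, Y=0, W=3, U=0) weight 1/1584
  (Z=1, X=1, V=0, Y=0, W=3, U=1) weight 1/1584
  (Z=1, X=1, V=0, Y=1, W=3, U=0) weight 1/528
  (Z=1, X=1, V=0, Y=1, W=3, U=1) weight 1/528
  (Z=1, X=1, V=0, Y=2, W=3, U=0) weight 1/396
  (Z=1, X=1, V=0, Y=2, W=3, U=1) weight 1/396
  (Z=1, X=1, V=0, Y=3, W=3, U=0) weight 1/1584
  (Z=1, X=1, V=0, Y=3, W=3, U=1) weight 1/1584
  (Z=1, X=1, V=1, Y=0, W=2, U=0) weight 1/1188
  (Z=2, X=1, V=1, Y=0, W=1, U=0) weight 1/792
  … 118 more
Group by W:
  weight(W=1) = 1/22
  weight(W=2) = 5/44
  weight(W=3) = 3/44
Total weight = 1/22 + 5/44 + 3/44 = 5/22
P(W=1 | obs) = 1/22 / 5/22 = 1/5
P(W=2 | obs) = 5/44 / 5/22 = 1/2
P(W=3 | obs) = 3/44 / 5/22 = 3/10
argmax = 2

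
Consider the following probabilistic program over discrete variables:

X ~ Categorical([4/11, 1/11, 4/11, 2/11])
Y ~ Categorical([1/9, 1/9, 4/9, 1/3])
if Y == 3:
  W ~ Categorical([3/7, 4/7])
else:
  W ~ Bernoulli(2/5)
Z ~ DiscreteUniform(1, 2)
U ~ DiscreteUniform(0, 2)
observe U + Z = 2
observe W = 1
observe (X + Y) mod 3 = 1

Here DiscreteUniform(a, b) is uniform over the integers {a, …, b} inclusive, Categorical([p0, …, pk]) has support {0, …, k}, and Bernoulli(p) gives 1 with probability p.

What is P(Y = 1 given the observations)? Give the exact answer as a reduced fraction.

Enumerate traces; 10 have nonzero weight after conditioning:
  (X=0, Y=1, W=1, Z=1, U=1) weight 4/1485
  (X=0, Y=1, W=1, Z=2, U=0) weight 4/1485
  (X=1, Y=0, W=1, Z=1, U=1) weight 1/1485
  (X=1, Y=0, W=1, Z=2, U=0) weight 1/1485
  (X=1, Y=3, W=1, Z=1, U=1) weight 2/693
  (X=1, Y=3, W=1, Z=2, U=0) weight 2/693
  (X=2, Y=2, W=1, Z=1, U=1) weight 16/1485
  (X=2, Y=2, W=1, Z=2, U=0) weight 16/1485
  … 2 more
Group by Y:
  weight(Y=0) = 2/1485
  weight(Y=1) = 4/495
  weight(Y=2) = 32/1485
  weight(Y=3) = 4/693
Total weight = 2/1485 + 4/495 + 32/1485 + 4/693 = 382/10395
P(Y=0 | obs) = 2/1485 / 382/10395 = 7/191
P(Y=1 | obs) = 4/495 / 382/10395 = 42/191
P(Y=2 | obs) = 32/1485 / 382/10395 = 112/191
P(Y=3 | obs) = 4/693 / 382/10395 = 30/191

P(Y = 1 | obs) = 42/191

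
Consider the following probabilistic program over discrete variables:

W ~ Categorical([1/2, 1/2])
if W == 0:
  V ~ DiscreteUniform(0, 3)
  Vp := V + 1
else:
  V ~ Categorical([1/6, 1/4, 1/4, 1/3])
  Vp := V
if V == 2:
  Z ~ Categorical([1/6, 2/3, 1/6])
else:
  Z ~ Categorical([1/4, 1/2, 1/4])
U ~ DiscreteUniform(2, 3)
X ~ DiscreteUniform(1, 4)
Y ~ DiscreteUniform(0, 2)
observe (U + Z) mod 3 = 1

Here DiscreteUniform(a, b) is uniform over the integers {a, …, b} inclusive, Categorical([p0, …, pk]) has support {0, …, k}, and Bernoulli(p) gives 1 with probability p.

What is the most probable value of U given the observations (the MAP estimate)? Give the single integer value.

Enumerate traces; 192 have nonzero weight after conditioning:
  (W=0, V=0, Z=1, U=3, X=1, Y=0) weight 1/384
  (W=0, V=0, Z=1, U=3, X=1, Y=1) weight 1/384
  (W=0, V=0, Z=1, U=3, X=1, Y=2) weight 1/384
  (W=0, V=0, Z=1, U=3, X=2, Y=0) weight 1/384
  (W=0, V=0, Z=1, U=3, X=2, Y=1) weight 1/384
  (W=0, V=0, Z=1, U=3, X=2, Y=2) weight 1/384
  (W=0, V=0, Z=1, U=3, X=3, Y=0) weight 1/384
  (W=0, V=0, Z=1, U=3, X=3, Y=1) weight 1/384
  (W=0, V=0, Z=2, U=2, X=1, Y=0) weight 1/768
  … 183 more
Group by U:
  weight(U=2) = 11/96
  weight(U=3) = 13/48
Total weight = 11/96 + 13/48 = 37/96
P(U=2 | obs) = 11/96 / 37/96 = 11/37
P(U=3 | obs) = 13/48 / 37/96 = 26/37
argmax = 3

argmax_v P(U = v | obs) = 3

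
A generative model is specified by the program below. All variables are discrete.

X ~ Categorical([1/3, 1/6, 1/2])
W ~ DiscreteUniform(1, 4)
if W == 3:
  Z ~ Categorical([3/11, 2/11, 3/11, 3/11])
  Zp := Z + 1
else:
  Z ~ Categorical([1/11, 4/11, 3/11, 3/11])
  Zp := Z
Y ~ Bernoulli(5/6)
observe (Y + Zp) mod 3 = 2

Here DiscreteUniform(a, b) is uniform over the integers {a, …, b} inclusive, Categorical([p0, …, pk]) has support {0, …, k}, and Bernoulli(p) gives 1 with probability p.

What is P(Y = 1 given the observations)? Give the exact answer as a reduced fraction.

Enumerate traces; 27 have nonzero weight after conditioning:
  (X=0, W=1, Z=1, Y=1) weight 5/198
  (X=0, W=1, Z=2, Y=0) weight 1/264
  (X=0, W=2, Z=1, Y=1) weight 5/198
  (X=0, W=2, Z=2, Y=0) weight 1/264
  (X=0, W=3, Z=0, Y=1) weight 5/264
  (X=0, W=3, Z=1, Y=0) weight 1/396
  (X=0, W=3, Z=3, Y=1) weight 5/264
  (X=0, W=4, Z=1, Y=1) weight 5/198
  … 19 more
Group by Y:
  weight(Y=0) = 1/24
  weight(Y=1) = 15/44
Total weight = 1/24 + 15/44 = 101/264
P(Y=0 | obs) = 1/24 / 101/264 = 11/101
P(Y=1 | obs) = 15/44 / 101/264 = 90/101

P(Y = 1 | obs) = 90/101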